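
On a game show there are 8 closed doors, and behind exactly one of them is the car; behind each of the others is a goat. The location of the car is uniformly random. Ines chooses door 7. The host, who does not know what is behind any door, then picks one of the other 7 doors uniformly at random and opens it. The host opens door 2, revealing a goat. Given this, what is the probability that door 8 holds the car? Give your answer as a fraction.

1/7

Consider each possible location of the car in turn.
If it is behind any of doors 1, 3, 4, 5, 6, 7, and 8 (prior 1/8 each): the host picks door 2 with probability 1/7 regardless, and it is not the prize; weight (1/8)·(1/7) = 1/56 each.
If it is behind door 2 (prior 1/8): the host opened door 2, so this case is ruled out; weight (1/8)·0 = 0.
The weights sum to 1/8.
So P(the car behind door 8 | the host opened door 2) = (1/56) / (1/8) = 1/7.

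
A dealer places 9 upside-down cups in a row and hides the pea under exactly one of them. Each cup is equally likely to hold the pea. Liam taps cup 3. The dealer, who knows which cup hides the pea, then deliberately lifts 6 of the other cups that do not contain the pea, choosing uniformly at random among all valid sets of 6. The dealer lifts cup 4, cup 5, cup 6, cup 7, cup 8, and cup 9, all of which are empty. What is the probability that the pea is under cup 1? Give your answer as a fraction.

Apply Bayes' rule, conditioning on where the pea actually is.
If it is under either of cups 1 and 2 (prior 1/9 each): the dealer has 7 equally likely choices, so probability 1/7; weight (1/9)·(1/7) = 1/63 each.
If it is under cup 3 (prior 1/9): the dealer has 28 equally likely choices, so probability 1/28; weight (1/9)·(1/28) = 1/252.
If it is under any of cups 4, 5, 6, 7, 8, and 9 (prior 1/9 each): that cup was opened and seen not to hold the prize — ruled out; weight (1/9)·0 = 0 each.
The weights sum to 1/28.
So P(the pea under cup 1 | the dealer opened cup 4, cup 5, cup 6, cup 7, cup 8, and cup 9) = (1/63) / (1/28) = 4/9.

4/9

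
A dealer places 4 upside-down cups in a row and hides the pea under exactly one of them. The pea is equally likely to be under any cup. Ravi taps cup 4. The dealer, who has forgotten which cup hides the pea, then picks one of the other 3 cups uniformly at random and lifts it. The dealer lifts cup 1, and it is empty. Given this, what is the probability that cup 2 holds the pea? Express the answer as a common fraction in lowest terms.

Consider each possible location of the pea in turn.
If it is under cup 1 (prior 1/4): the dealer opened cup 1, so this case is ruled out; weight (1/4)·0 = 0.
If it is under any of cups 2, 3, and 4 (prior 1/4 each): the dealer picks cup 1 with probability 1/3 regardless, and it is not the prize; weight (1/4)·(1/3) = 1/12 each.
The weights sum to 1/4.
So P(the pea under cup 2 | the dealer opened cup 1) = (1/12) / (1/4) = 1/3.

1/3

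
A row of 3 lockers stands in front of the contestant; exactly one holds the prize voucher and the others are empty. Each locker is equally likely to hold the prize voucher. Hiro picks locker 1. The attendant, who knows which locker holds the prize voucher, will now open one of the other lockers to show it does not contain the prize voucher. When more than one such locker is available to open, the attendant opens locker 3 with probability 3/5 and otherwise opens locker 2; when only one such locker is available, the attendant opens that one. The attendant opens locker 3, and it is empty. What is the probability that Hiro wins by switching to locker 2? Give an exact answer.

5/8

Consider each possible location of the prize voucher in turn.
If it is in locker 1 (prior 1/3): locker 3 is available, opened with probability 3/5; weight (1/3)·(3/5) = 1/5.
If it is in locker 2 (prior 1/3): only locker 3 is available, probability 1; weight (1/3)·1 = 1/3.
If it is in locker 3 (prior 1/3): the attendant opened locker 3, so this case is ruled out; weight (1/3)·0 = 0.
The weights sum to 8/15.
So P(the prize voucher in locker 2 | the attendant opened locker 3) = (1/3) / (8/15) = 5/8.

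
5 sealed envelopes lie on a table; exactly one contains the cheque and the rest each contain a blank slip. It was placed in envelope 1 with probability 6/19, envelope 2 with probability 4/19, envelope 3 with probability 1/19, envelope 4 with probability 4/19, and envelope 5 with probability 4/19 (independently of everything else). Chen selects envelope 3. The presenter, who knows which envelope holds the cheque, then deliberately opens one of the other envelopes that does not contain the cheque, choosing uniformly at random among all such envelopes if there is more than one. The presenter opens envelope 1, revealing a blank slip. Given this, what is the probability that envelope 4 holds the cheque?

16/51

Condition on the true location of the cheque.
If it is in envelope 1 (prior 6/19): the presenter opened envelope 1, so this case is ruled out; weight (6/19)·0 = 0.
If it is in any of envelopes 2, 4, and 5 (prior 4/19 each): the presenter has 3 equally likely choices, so probability 1/3; weight (4/19)·(1/3) = 4/57 each.
If it is in envelope 3 (prior 1/19): the presenter has 4 equally likely choices, so probability 1/4; weight (1/19)·(1/4) = 1/76.
The weights sum to 17/76.
So P(the cheque in envelope 4 | the presenter opened envelope 1) = (4/57) / (17/76) = 16/51.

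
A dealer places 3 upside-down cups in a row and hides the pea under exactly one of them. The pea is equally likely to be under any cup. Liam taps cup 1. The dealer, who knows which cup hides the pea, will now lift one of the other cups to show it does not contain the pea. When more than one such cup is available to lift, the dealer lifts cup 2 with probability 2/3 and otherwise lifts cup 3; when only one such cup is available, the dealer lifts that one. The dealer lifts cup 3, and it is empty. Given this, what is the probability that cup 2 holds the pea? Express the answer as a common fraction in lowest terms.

Consider each possible location of the pea in turn.
If it is under cup 1 (prior 1/3): cup 2 is available but not opened, probability 1/3; weight (1/3)·(1/3) = 1/9.
If it is under cup 2 (prior 1/3): only cup 3 is available, probability 1; weight (1/3)·1 = 1/3.
If it is under cup 3 (prior 1/3): the dealer opened cup 3, so this case is ruled out; weight (1/3)·0 = 0.
The weights sum to 4/9.
So P(the pea under cup 2 | the dealer opened cup 3) = (1/3) / (4/9) = 3/4.

3/4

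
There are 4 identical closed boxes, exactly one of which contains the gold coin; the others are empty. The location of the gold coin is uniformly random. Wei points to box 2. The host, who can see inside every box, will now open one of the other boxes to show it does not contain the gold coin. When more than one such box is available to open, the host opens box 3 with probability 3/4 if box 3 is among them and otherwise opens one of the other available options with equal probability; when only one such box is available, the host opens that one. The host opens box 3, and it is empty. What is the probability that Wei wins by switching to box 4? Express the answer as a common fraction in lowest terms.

1/3

Condition on the true location of the gold coin.
If it is in any of boxes 1, 2, and 4 (prior 1/4 each): box 3 is available, opened with probability 3/4; weight (1/4)·(3/4) = 3/16 each.
If it is in box 3 (prior 1/4): the host opened box 3, so this case is ruled out; weight (1/4)·0 = 0.
The weights sum to 9/16.
So P(the gold coin in box 4 | the host opened box 3) = (3/16) / (9/16) = 1/3.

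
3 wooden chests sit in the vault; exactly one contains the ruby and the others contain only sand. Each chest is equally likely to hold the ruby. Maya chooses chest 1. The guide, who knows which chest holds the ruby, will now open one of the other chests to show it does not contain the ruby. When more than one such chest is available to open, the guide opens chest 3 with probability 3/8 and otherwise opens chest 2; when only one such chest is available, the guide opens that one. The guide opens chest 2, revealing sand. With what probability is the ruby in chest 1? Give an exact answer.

5/13

Condition on the true location of the ruby.
If it is in chest 1 (prior 1/3): chest 3 is available but not opened, probability 5/8; weight (1/3)·(5/8) = 5/24.
If it is in chest 2 (prior 1/3): the guide opened chest 2, so this case is ruled out; weight (1/3)·0 = 0.
If it is in chest 3 (prior 1/3): only chest 2 is available, probability 1; weight (1/3)·1 = 1/3.
The weights sum to 13/24.
So P(the ruby in chest 1 | the guide opened chest 2) = (5/24) / (13/24) = 5/13.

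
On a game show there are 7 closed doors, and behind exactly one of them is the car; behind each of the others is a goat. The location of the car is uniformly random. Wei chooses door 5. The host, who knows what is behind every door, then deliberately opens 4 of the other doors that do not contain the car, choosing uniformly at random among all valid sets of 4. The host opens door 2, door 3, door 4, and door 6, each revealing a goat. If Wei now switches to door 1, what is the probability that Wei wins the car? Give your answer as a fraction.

Apply Bayes' rule, conditioning on where the car actually is.
If it is behind either of doors 1 and 7 (prior 1/7 each): the host has 5 equally likely choices, so probability 1/5; weight (1/7)·(1/5) = 1/35 each.
If it is behind any of doors 2, 3, 4, and 6 (prior 1/7 each): that door was opened and seen not to hold the prize — ruled out; weight (1/7)·0 = 0 each.
If it is behind door 5 (prior 1/7): the host has 15 equally likely choices, so probability 1/15; weight (1/7)·(1/15) = 1/105.
The weights sum to 1/15.
So P(the car behind door 1 | the host opened door 2, door 3, door 4, and door 6) = (1/35) / (1/15) = 3/7.

3/7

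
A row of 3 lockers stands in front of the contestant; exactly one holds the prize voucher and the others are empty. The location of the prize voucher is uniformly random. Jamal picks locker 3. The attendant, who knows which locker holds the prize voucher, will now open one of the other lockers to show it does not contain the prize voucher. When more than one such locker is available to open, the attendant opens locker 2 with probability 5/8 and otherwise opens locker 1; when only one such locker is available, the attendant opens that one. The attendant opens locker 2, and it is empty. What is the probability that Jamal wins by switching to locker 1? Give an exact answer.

8/13

Condition on the true location of the prize voucher.
If it is in locker 1 (prior 1/3): only locker 2 is available, probability 1; weight (1/3)·1 = 1/3.
If it is in locker 2 (prior 1/3): the attendant opened locker 2, so this case is ruled out; weight (1/3)·0 = 0.
If it is in locker 3 (prior 1/3): locker 2 is available, opened with probability 5/8; weight (1/3)·(5/8) = 5/24.
The weights sum to 13/24.
So P(the prize voucher in locker 1 | the attendant opened locker 2) = (1/3) / (13/24) = 8/13.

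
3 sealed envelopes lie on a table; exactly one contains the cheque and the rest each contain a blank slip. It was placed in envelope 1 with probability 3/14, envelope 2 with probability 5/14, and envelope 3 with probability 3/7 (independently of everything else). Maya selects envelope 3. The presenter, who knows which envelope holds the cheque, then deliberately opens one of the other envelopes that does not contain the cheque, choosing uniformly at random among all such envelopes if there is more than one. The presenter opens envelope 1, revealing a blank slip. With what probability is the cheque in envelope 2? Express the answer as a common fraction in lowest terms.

5/8

Apply Bayes' rule, conditioning on where the cheque actually is.
If it is in envelope 1 (prior 3/14): the presenter opened envelope 1, so this case is ruled out; weight (3/14)·0 = 0.
If it is in envelope 2 (prior 5/14): the presenter has no choice, probability 1; weight (5/14)·1 = 5/14.
If it is in envelope 3 (prior 3/7): the presenter has 2 equally likely choices, so probability 1/2; weight (3/7)·(1/2) = 3/14.
The weights sum to 4/7.
So P(the cheque in envelope 2 | the presenter opened envelope 1) = (5/14) / (4/7) = 5/8.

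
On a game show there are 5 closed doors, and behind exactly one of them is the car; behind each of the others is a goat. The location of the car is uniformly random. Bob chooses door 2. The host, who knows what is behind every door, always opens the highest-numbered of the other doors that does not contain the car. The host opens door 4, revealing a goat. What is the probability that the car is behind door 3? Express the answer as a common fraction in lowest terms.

0

Apply Bayes' rule, conditioning on where the car actually is.
If it is behind any of doors 1, 2, and 3 (prior 1/5 each): the host would have opened door 5 instead, probability 0; weight (1/5)·0 = 0 each.
If it is behind door 4 (prior 1/5): the host opened door 4, so this case is ruled out; weight (1/5)·0 = 0.
If it is behind door 5 (prior 1/5): door 4 is the highest-numbered option available, probability 1; weight (1/5)·1 = 1/5.
The weights sum to 1/5.
So P(the car behind door 3 | the host opened door 4) = 0 / (1/5) = 0.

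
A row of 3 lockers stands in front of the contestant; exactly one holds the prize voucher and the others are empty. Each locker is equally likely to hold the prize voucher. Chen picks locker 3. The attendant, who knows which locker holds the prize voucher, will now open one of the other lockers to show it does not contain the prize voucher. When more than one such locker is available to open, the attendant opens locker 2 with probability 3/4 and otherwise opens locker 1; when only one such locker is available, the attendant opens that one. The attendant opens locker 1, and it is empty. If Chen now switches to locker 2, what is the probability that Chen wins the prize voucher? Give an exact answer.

Condition on the true location of the prize voucher.
If it is in locker 1 (prior 1/3): the attendant opened locker 1, so this case is ruled out; weight (1/3)·0 = 0.
If it is in locker 2 (prior 1/3): only locker 1 is available, probability 1; weight (1/3)·1 = 1/3.
If it is in locker 3 (prior 1/3): locker 2 is available but not opened, probability 1/4; weight (1/3)·(1/4) = 1/12.
The weights sum to 5/12.
So P(the prize voucher in locker 2 | the attendant opened locker 1) = (1/3) / (5/12) = 4/5.

4/5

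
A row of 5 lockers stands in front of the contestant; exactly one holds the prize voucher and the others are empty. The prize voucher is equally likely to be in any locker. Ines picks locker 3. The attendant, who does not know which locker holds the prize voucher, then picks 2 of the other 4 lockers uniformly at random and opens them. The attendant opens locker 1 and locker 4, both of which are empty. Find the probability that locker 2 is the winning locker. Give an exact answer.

1/3

Apply Bayes' rule, conditioning on where the prize voucher actually is.
If it is in either of lockers 1 and 4 (prior 1/5 each): that locker was opened and seen not to hold the prize — ruled out; weight (1/5)·0 = 0 each.
If it is in any of lockers 2, 3, and 5 (prior 1/5 each): the attendant picks exactly this set with probability 1/6 regardless, and none is the prize; weight (1/5)·(1/6) = 1/30 each.
The weights sum to 1/10.
So P(the prize voucher in locker 2 | the attendant opened locker 1 and locker 4) = (1/30) / (1/10) = 1/3.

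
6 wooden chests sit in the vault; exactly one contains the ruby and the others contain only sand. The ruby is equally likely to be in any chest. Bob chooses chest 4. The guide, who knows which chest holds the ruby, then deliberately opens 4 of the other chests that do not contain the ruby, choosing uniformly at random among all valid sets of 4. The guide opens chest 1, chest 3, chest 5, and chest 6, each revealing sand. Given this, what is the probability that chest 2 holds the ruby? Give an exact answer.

Apply Bayes' rule, conditioning on where the ruby actually is.
If it is in any of chests 1, 3, 5, and 6 (prior 1/6 each): that chest was opened and seen not to hold the prize — ruled out; weight (1/6)·0 = 0 each.
If it is in chest 2 (prior 1/6): the guide has no choice, probability 1; weight (1/6)·1 = 1/6.
If it is in chest 4 (prior 1/6): the guide has 5 equally likely choices, so probability 1/5; weight (1/6)·(1/5) = 1/30.
The weights sum to 1/5.
So P(the ruby in chest 2 | the guide opened chest 1, chest 3, chest 5, and chest 6) = (1/6) / (1/5) = 5/6.

5/6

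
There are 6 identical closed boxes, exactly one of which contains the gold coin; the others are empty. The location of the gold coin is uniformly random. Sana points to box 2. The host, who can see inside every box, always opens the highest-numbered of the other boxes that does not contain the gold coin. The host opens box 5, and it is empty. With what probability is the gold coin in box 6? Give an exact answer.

Consider each possible location of the gold coin in turn.
If it is in any of boxes 1, 2, 3, and 4 (prior 1/6 each): the host would have opened box 6 instead, probability 0; weight (1/6)·0 = 0 each.
If it is in box 5 (prior 1/6): the host opened box 5, so this case is ruled out; weight (1/6)·0 = 0.
If it is in box 6 (prior 1/6): box 5 is the highest-numbered option available, probability 1; weight (1/6)·1 = 1/6.
The weights sum to 1/6.
So P(the gold coin in box 6 | the host opened box 5) = (1/6) / (1/6) = 1.

1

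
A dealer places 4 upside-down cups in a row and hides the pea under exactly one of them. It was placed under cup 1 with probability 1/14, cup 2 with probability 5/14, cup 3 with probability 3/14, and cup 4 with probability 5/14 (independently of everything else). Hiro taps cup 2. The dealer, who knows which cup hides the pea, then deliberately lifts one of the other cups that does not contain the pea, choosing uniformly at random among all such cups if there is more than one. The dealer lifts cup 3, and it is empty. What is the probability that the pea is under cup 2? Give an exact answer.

Condition on the true location of the pea.
If it is under cup 1 (prior 1/14): the dealer has 2 equally likely choices, so probability 1/2; weight (1/14)·(1/2) = 1/28.
If it is under cup 2 (prior 5/14): the dealer has 3 equally likely choices, so probability 1/3; weight (5/14)·(1/3) = 5/42.
If it is under cup 3 (prior 3/14): the dealer opened cup 3, so this case is ruled out; weight (3/14)·0 = 0.
If it is under cup 4 (prior 5/14): the dealer has 2 equally likely choices, so probability 1/2; weight (5/14)·(1/2) = 5/28.
The weights sum to 1/3.
So P(the pea under cup 2 | the dealer opened cup 3) = (5/42) / (1/3) = 5/14.

5/14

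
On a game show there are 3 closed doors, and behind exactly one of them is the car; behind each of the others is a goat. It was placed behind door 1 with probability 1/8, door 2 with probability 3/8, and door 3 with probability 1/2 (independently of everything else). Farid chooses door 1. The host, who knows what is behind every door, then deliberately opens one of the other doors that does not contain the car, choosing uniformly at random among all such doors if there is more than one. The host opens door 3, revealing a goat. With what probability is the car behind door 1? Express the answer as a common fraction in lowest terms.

1/7

Condition on the true location of the car.
If it is behind door 1 (prior 1/8): the host has 2 equally likely choices, so probability 1/2; weight (1/8)·(1/2) = 1/16.
If it is behind door 2 (prior 3/8): the host has no choice, probability 1; weight (3/8)·1 = 3/8.
If it is behind door 3 (prior 1/2): the host opened door 3, so this case is ruled out; weight (1/2)·0 = 0.
The weights sum to 7/16.
So P(the car behind door 1 | the host opened door 3) = (1/16) / (7/16) = 1/7.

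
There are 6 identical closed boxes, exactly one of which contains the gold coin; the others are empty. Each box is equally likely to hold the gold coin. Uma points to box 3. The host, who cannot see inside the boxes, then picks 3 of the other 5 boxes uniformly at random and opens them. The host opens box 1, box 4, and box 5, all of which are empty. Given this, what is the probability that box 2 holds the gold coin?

1/3

Apply Bayes' rule, conditioning on where the gold coin actually is.
If it is in any of boxes 1, 4, and 5 (prior 1/6 each): that box was opened and seen not to hold the prize — ruled out; weight (1/6)·0 = 0 each.
If it is in any of boxes 2, 3, and 6 (prior 1/6 each): the host picks exactly this set with probability 1/10 regardless, and none is the prize; weight (1/6)·(1/10) = 1/60 each.
The weights sum to 1/20.
So P(the gold coin in box 2 | the host opened box 1, box 4, and box 5) = (1/60) / (1/20) = 1/3.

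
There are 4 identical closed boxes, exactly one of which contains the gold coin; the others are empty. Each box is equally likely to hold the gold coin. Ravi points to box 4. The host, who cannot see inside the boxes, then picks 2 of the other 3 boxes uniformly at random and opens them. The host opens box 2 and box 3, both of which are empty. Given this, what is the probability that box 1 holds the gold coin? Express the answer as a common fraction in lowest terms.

Consider each possible location of the gold coin in turn.
If it is in either of boxes 1 and 4 (prior 1/4 each): the host picks exactly this set with probability 1/3 regardless, and none is the prize; weight (1/4)·(1/3) = 1/12 each.
If it is in either of boxes 2 and 3 (prior 1/4 each): that box was opened and seen not to hold the prize — ruled out; weight (1/4)·0 = 0 each.
The weights sum to 1/6.
So P(the gold coin in box 1 | the host opened box 2 and box 3) = (1/12) / (1/6) = 1/2.

1/2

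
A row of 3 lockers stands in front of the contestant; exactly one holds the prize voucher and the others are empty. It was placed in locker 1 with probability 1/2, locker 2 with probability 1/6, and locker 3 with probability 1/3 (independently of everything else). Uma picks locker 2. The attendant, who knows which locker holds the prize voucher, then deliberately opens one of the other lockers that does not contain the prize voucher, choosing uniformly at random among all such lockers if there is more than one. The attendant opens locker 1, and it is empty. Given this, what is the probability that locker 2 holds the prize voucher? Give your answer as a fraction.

Consider each possible location of the prize voucher in turn.
If it is in locker 1 (prior 1/2): the attendant opened locker 1, so this case is ruled out; weight (1/2)·0 = 0.
If it is in locker 2 (prior 1/6): the attendant has 2 equally likely choices, so probability 1/2; weight (1/6)·(1/2) = 1/12.
If it is in locker 3 (prior 1/3): the attendant has no choice, probability 1; weight (1/3)·1 = 1/3.
The weights sum to 5/12.
So P(the prize voucher in locker 2 | the attendant opened locker 1) = (1/12) / (5/12) = 1/5.

1/5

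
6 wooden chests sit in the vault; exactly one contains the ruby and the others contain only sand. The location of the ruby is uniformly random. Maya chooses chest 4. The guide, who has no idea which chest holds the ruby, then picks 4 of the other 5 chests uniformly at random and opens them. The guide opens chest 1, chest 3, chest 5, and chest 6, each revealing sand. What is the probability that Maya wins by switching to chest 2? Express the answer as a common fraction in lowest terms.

1/2

Because the guide chose which chests to open without knowing where the ruby is, the choice is independent of the prize location. Learning that none of the 4 opened chests holds the ruby simply rules out those 4 locations and leaves the remaining 2 chests still equally likely by symmetry.
So P(the ruby in chest 2) = 1/2.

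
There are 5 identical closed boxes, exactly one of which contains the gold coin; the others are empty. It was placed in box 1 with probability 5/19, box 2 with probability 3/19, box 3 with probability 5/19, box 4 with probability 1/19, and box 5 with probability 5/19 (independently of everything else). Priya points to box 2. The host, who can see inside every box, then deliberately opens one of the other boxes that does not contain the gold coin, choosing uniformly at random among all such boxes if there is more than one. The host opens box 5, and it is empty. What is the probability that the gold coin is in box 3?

Condition on the true location of the gold coin.
If it is in either of boxes 1 and 3 (prior 5/19 each): the host has 3 equally likely choices, so probability 1/3; weight (5/19)·(1/3) = 5/57 each.
If it is in box 2 (prior 3/19): the host has 4 equally likely choices, so probability 1/4; weight (3/19)·(1/4) = 3/76.
If it is in box 4 (prior 1/19): the host has 3 equally likely choices, so probability 1/3; weight (1/19)·(1/3) = 1/57.
If it is in box 5 (prior 5/19): the host opened box 5, so this case is ruled out; weight (5/19)·0 = 0.
The weights sum to 53/228.
So P(the gold coin in box 3 | the host opened box 5) = (5/57) / (53/228) = 20/53.

20/53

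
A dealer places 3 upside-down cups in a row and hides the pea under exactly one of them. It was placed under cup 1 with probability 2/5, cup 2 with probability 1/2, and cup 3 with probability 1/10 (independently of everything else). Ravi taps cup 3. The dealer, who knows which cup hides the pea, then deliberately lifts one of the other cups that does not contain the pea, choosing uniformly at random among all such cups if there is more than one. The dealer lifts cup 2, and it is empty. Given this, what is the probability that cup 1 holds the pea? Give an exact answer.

Apply Bayes' rule, conditioning on where the pea actually is.
If it is under cup 1 (prior 2/5): the dealer has no choice, probability 1; weight (2/5)·1 = 2/5.
If it is under cup 2 (prior 1/2): the dealer opened cup 2, so this case is ruled out; weight (1/2)·0 = 0.
If it is under cup 3 (prior 1/10): the dealer has 2 equally likely choices, so probability 1/2; weight (1/10)·(1/2) = 1/20.
The weights sum to 9/20.
So P(the pea under cup 1 | the dealer opened cup 2) = (2/5) / (9/20) = 8/9.

8/9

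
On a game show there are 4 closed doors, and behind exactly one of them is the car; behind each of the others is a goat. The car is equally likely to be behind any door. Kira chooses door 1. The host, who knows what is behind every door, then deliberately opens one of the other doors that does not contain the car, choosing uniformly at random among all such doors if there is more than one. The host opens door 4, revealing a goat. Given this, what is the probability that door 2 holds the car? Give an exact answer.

3/8

Condition on the true location of the car.
If it is behind door 1 (prior 1/4): the host has 3 equally likely choices, so probability 1/3; weight (1/4)·(1/3) = 1/12.
If it is behind either of doors 2 and 3 (prior 1/4 each): the host has 2 equally likely choices, so probability 1/2; weight (1/4)·(1/2) = 1/8 each.
If it is behind door 4 (prior 1/4): the host opened door 4, so this case is ruled out; weight (1/4)·0 = 0.
The weights sum to 1/3.
So P(the car behind door 2 | the host opened door 4) = (1/8) / (1/3) = 3/8.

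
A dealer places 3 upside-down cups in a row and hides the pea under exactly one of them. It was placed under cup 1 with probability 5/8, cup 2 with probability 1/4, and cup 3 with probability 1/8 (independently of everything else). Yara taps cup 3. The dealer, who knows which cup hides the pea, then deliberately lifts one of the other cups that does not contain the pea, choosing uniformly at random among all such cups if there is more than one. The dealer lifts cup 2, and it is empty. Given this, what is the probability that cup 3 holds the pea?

Consider each possible location of the pea in turn.
If it is under cup 1 (prior 5/8): the dealer has no choice, probability 1; weight (5/8)·1 = 5/8.
If it is under cup 2 (prior 1/4): the dealer opened cup 2, so this case is ruled out; weight (1/4)·0 = 0.
If it is under cup 3 (prior 1/8): the dealer has 2 equally likely choices, so probability 1/2; weight (1/8)·(1/2) = 1/16.
The weights sum to 11/16.
So P(the pea under cup 3 | the dealer opened cup 2) = (1/16) / (11/16) = 1/11.

1/11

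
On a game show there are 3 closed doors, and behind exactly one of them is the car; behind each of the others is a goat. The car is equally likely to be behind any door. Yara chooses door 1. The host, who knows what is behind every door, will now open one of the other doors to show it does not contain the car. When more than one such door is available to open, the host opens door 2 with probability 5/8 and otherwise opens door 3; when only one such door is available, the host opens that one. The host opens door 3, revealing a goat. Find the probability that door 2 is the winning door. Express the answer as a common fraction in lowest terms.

8/11

Apply Bayes' rule, conditioning on where the car actually is.
If it is behind door 1 (prior 1/3): door 2 is available but not opened, probability 3/8; weight (1/3)·(3/8) = 1/8.
If it is behind door 2 (prior 1/3): only door 3 is available, probability 1; weight (1/3)·1 = 1/3.
If it is behind door 3 (prior 1/3): the host opened door 3, so this case is ruled out; weight (1/3)·0 = 0.
The weights sum to 11/24.
So P(the car behind door 2 | the host opened door 3) = (1/3) / (11/24) = 8/11.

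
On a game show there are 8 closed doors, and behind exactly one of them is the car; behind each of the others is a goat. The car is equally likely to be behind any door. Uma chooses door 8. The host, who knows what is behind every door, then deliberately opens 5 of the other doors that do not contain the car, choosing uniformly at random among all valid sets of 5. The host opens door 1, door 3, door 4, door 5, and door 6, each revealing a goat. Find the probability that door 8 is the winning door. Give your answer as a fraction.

1/8

Apply Bayes' rule, conditioning on where the car actually is.
If it is behind any of doors 1, 3, 4, 5, and 6 (prior 1/8 each): that door was opened and seen not to hold the prize — ruled out; weight (1/8)·0 = 0 each.
If it is behind either of doors 2 and 7 (prior 1/8 each): the host has 6 equally likely choices, so probability 1/6; weight (1/8)·(1/6) = 1/48 each.
If it is behind door 8 (prior 1/8): the host has 21 equally likely choices, so probability 1/21; weight (1/8)·(1/21) = 1/168.
The weights sum to 1/21.
So P(the car behind door 8 | the host opened door 1, door 3, door 4, door 5, and door 6) = (1/168) / (1/21) = 1/8.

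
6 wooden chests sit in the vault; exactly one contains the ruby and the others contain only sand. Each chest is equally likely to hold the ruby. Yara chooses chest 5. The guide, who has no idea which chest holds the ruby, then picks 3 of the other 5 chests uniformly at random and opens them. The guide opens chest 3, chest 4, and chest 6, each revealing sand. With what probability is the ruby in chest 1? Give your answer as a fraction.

Because the guide chose which chests to open without knowing where the ruby is, the choice is independent of the prize location. Learning that none of the 3 opened chests holds the ruby simply rules out those 3 locations and leaves the remaining 3 chests still equally likely by symmetry.
So P(the ruby in chest 1) = 1/3.

1/3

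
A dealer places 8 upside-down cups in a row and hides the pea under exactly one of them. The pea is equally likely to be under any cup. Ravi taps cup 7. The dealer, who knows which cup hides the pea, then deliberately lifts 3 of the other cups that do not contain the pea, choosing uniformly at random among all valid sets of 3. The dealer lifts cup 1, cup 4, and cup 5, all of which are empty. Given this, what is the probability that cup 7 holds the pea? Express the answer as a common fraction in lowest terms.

Condition on the true location of the pea.
If it is under any of cups 1, 4, and 5 (prior 1/8 each): that cup was opened and seen not to hold the prize — ruled out; weight (1/8)·0 = 0 each.
If it is under any of cups 2, 3, 6, and 8 (prior 1/8 each): the dealer has 20 equally likely choices, so probability 1/20; weight (1/8)·(1/20) = 1/160 each.
If it is under cup 7 (prior 1/8): the dealer has 35 equally likely choices, so probability 1/35; weight (1/8)·(1/35) = 1/280.
The weights sum to 1/35.
So P(the pea under cup 7 | the dealer opened cup 1, cup 4, and cup 5) = (1/280) / (1/35) = 1/8.

1/8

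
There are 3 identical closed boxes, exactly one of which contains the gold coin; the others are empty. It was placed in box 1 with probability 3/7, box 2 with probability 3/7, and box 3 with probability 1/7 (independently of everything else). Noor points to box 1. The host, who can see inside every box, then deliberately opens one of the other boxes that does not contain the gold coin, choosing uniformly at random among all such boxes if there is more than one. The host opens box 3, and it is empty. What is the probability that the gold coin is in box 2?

Condition on the true location of the gold coin.
If it is in box 1 (prior 3/7): the host has 2 equally likely choices, so probability 1/2; weight (3/7)·(1/2) = 3/14.
If it is in box 2 (prior 3/7): the host has no choice, probability 1; weight (3/7)·1 = 3/7.
If it is in box 3 (prior 1/7): the host opened box 3, so this case is ruled out; weight (1/7)·0 = 0.
The weights sum to 9/14.
So P(the gold coin in box 2 | the host opened box 3) = (3/7) / (9/14) = 2/3.

2/3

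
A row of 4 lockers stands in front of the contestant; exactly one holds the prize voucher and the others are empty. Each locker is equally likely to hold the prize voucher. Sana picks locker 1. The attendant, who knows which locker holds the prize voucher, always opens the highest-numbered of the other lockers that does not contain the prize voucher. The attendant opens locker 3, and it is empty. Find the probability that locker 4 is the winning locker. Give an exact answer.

Consider each possible location of the prize voucher in turn.
If it is in either of lockers 1 and 2 (prior 1/4 each): the attendant would have opened locker 4 instead, probability 0; weight (1/4)·0 = 0 each.
If it is in locker 3 (prior 1/4): the attendant opened locker 3, so this case is ruled out; weight (1/4)·0 = 0.
If it is in locker 4 (prior 1/4): locker 3 is the highest-numbered option available, probability 1; weight (1/4)·1 = 1/4.
The weights sum to 1/4.
So P(the prize voucher in locker 4 | the attendant opened locker 3) = (1/4) / (1/4) = 1.

1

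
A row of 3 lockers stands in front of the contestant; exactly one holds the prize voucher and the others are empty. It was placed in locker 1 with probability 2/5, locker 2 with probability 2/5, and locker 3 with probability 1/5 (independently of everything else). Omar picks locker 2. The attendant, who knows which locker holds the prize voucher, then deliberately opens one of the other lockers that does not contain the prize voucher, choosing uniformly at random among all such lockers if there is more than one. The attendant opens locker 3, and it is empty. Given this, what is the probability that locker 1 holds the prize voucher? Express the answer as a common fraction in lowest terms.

Condition on the true location of the prize voucher.
If it is in locker 1 (prior 2/5): the attendant has no choice, probability 1; weight (2/5)·1 = 2/5.
If it is in locker 2 (prior 2/5): the attendant has 2 equally likely choices, so probability 1/2; weight (2/5)·(1/2) = 1/5.
If it is in locker 3 (prior 1/5): the attendant opened locker 3, so this case is ruled out; weight (1/5)·0 = 0.
The weights sum to 3/5.
So P(the prize voucher in locker 1 | the attendant opened locker 3) = (2/5) / (3/5) = 2/3.

2/3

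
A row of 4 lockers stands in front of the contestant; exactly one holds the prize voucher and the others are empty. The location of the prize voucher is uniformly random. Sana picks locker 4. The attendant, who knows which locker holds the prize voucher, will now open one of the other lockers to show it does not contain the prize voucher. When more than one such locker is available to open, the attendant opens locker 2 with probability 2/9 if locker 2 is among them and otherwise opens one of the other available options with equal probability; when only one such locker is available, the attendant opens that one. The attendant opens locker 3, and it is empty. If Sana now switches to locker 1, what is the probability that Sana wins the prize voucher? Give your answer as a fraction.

7/15

Apply Bayes' rule, conditioning on where the prize voucher actually is.
If it is in locker 1 (prior 1/4): locker 2 is available but not opened, probability 7/9; weight (1/4)·(7/9) = 7/36.
If it is in locker 2 (prior 1/4): locker 2 holds the prize so is unavailable; the attendant chooses uniformly among the 2 others, probability 1/2; weight (1/4)·(1/2) = 1/8.
If it is in locker 3 (prior 1/4): the attendant opened locker 3, so this case is ruled out; weight (1/4)·0 = 0.
If it is in locker 4 (prior 1/4): locker 2 is available but not opened; locker 3 gets probability (1 − 2/9)/2 = 7/18; weight (1/4)·(7/18) = 7/72.
The weights sum to 5/12.
So P(the prize voucher in locker 1 | the attendant opened locker 3) = (7/36) / (5/12) = 7/15.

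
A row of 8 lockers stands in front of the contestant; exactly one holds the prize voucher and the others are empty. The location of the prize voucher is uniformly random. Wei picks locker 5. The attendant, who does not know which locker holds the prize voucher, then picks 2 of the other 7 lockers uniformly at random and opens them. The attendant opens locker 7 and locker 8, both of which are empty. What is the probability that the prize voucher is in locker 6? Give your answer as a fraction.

Apply Bayes' rule, conditioning on where the prize voucher actually is.
If it is in any of lockers 1, 2, 3, 4, 5, and 6 (prior 1/8 each): the attendant picks exactly this set with probability 1/21 regardless, and none is the prize; weight (1/8)·(1/21) = 1/168 each.
If it is in either of lockers 7 and 8 (prior 1/8 each): that locker was opened and seen not to hold the prize — ruled out; weight (1/8)·0 = 0 each.
The weights sum to 1/28.
So P(the prize voucher in locker 6 | the attendant opened locker 7 and locker 8) = (1/168) / (1/28) = 1/6.

1/6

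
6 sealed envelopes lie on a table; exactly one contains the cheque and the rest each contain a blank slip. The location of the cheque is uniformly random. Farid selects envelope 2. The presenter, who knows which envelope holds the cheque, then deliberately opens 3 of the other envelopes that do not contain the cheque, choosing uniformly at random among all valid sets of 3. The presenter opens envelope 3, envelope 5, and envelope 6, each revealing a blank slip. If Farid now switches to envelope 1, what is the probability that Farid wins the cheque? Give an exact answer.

Apply Bayes' rule, conditioning on where the cheque actually is.
If it is in either of envelopes 1 and 4 (prior 1/6 each): the presenter has 4 equally likely choices, so probability 1/4; weight (1/6)·(1/4) = 1/24 each.
If it is in envelope 2 (prior 1/6): the presenter has 10 equally likely choices, so probability 1/10; weight (1/6)·(1/10) = 1/60.
If it is in any of envelopes 3, 5, and 6 (prior 1/6 each): that envelope was opened and seen not to hold the prize — ruled out; weight (1/6)·0 = 0 each.
The weights sum to 1/10.
So P(the cheque in envelope 1 | the presenter opened envelope 3, envelope 5, and envelope 6) = (1/24) / (1/10) = 5/12.

5/12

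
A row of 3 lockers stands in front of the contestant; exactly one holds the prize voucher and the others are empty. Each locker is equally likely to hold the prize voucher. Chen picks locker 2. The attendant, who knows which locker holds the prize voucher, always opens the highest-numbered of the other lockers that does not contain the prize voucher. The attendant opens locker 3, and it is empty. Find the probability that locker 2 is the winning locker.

Apply Bayes' rule, conditioning on where the prize voucher actually is.
If it is in either of lockers 1 and 2 (prior 1/3 each): locker 3 is the highest-numbered option available, probability 1; weight (1/3)·1 = 1/3 each.
If it is in locker 3 (prior 1/3): the attendant opened locker 3, so this case is ruled out; weight (1/3)·0 = 0.
The weights sum to 2/3.
So P(the prize voucher in locker 2 | the attendant opened locker 3) = (1/3) / (2/3) = 1/2.

1/2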